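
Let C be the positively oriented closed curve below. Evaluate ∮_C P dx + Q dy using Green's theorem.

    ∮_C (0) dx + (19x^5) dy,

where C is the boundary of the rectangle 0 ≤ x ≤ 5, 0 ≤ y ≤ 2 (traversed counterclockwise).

Green's theorem converts the closed line integral into a double integral over the enclosed region D:

    ∮_C P dx + Q dy = ∬_D (∂Q/∂x - ∂P/∂y) dA.

Here P = 0, Q = 19x^5, so

    ∂Q/∂x = 95x^4,    ∂P/∂y = 0,
    ∂Q/∂x - ∂P/∂y = 95x^4.

D is the region 0 ≤ x ≤ 5, 0 ≤ y ≤ 2. Evaluating the double integral:

    ∬_D (95x^4) dA = ∫_0^{5} ∫_0^{2} (95x^4) dy dx.

Inner (y from 0 to 2): 190x^4.
Outer (x from 0 to 5): 118750.

Therefore ∮_C P dx + Q dy = 118750.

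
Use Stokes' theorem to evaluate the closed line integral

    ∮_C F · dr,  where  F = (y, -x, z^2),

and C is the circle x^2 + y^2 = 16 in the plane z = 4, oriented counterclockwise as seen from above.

Let S be the flat disk x^2 + y^2 ≤ 16 in the plane z = 4, with upward unit normal n̂ = ẑ. By Stokes' theorem,

    ∮_C F · dr = ∬_S (∇ × F) · n̂ dS = ∬_D (curl F)_z dA,

where D is the disk x^2 + y^2 ≤ 16.

Compute the curl of F = (y, -x, z^2):
    (∇ × F)_x = ∂F_z/∂y - ∂F_y/∂z = 0,
    (∇ × F)_y = ∂F_x/∂z - ∂F_z/∂x = 0,
    (∇ × F)_z = ∂F_y/∂x - ∂F_x/∂y = -2.

On z = 4, (curl F)_z = -2.

Convert to polar (x = r cos θ, y = r sin θ, dA = r dr dθ); the integrand becomes -2, so

    ∬_D (curl F)_z dA = ∫_0^{2π} ∫_0^{4} (-2) · r dr dθ.

Inner (r from 0 to 4): -16.
Outer (θ from 0 to 2π): -32π.

Therefore ∮_C F · dr = -32π.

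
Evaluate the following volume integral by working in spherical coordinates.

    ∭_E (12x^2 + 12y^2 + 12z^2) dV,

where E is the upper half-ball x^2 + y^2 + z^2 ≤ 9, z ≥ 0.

In spherical coordinates, x = ρ sin(φ) cos(θ), y = ρ sin(φ) sin(θ), z = ρ cos(φ), and dV = ρ^2 sin(φ) dρ dφ dθ.

The integrand becomes 12ρ^2, so

    ∭_E (12x^2 + 12y^2 + 12z^2) dV = ∫_{0}^{2π} ∫_{0}^{π/2} ∫_{0}^{3} (12ρ^2) · ρ^2 sin(φ) dρ dφ dθ.

Inner (ρ): 2916sin(φ)/5.
Middle (φ): 2916/5.
Outer (θ): 5832π/5.

Therefore the triple integral equals 5832π/5.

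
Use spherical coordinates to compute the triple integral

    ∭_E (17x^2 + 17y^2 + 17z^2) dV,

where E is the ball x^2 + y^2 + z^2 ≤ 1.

In spherical coordinates, x = ρ sin(φ) cos(θ), y = ρ sin(φ) sin(θ), z = ρ cos(φ), and dV = ρ^2 sin(φ) dρ dφ dθ.

The integrand becomes 17ρ^2, so

    ∭_E (17x^2 + 17y^2 + 17z^2) dV = ∫_{0}^{2π} ∫_{0}^{π} ∫_{0}^{1} (17ρ^2) · ρ^2 sin(φ) dρ dφ dθ.

Inner (ρ): 17sin(φ)/5.
Middle (φ): 34/5.
Outer (θ): 68π/5.

Therefore the triple integral equals 68π/5.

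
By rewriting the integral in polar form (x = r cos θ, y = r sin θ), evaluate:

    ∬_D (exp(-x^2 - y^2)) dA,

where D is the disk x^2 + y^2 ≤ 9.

The region D is 0 ≤ r ≤ 3, 0 ≤ θ ≤ 2π in polar coordinates, where x = r cos(θ), y = r sin(θ), and dA = r dr dθ.

Under the substitution, the integrand becomes exp(-r^2), so

    ∬_D (exp(-x^2 - y^2)) dA = ∫_{0}^{2π} ∫_{0}^{3} (exp(-r^2)) · r dr dθ.

Inner integral (in r): ∫_{0}^{3} (exp(-r^2)) · r dr = -(1 - exp(9))exp(-9)/2.

Outer integral (in θ): ∫_{0}^{2π} (-(1 - exp(9))exp(-9)/2) dθ = -π exp(-9) + π.

Therefore ∬_D (exp(-x^2 - y^2)) dA = -π exp(-9) + π.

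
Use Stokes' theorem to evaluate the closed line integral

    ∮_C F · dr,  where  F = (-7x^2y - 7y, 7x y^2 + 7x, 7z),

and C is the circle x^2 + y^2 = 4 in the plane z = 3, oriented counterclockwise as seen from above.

Let S be the flat disk x^2 + y^2 ≤ 4 in the plane z = 3, with upward unit normal n̂ = ẑ. By Stokes' theorem,

    ∮_C F · dr = ∬_S (∇ × F) · n̂ dS = ∬_D (curl F)_z dA,

where D is the disk x^2 + y^2 ≤ 4.

Compute the curl of F = (-7x^2y - 7y, 7x y^2 + 7x, 7z):
    (∇ × F)_x = ∂F_z/∂y - ∂F_y/∂z = 0,
    (∇ × F)_y = ∂F_x/∂z - ∂F_z/∂x = 0,
    (∇ × F)_z = ∂F_y/∂x - ∂F_x/∂y = 7x^2 + 7y^2 + 14.

On z = 3, (curl F)_z = 7x^2 + 7y^2 + 14.

Convert to polar (x = r cos θ, y = r sin θ, dA = r dr dθ); the integrand becomes 7r^2 + 14, so

    ∬_D (curl F)_z dA = ∫_0^{2π} ∫_0^{2} (7r^2 + 14) · r dr dθ.

Inner (r from 0 to 2): 56.
Outer (θ from 0 to 2π): 112π.

Therefore ∮_C F · dr = 112π.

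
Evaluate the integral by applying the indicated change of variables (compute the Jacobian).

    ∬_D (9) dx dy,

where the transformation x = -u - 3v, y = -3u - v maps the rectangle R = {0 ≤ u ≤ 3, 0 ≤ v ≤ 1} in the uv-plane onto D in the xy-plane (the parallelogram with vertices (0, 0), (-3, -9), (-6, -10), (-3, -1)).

Compute the Jacobian determinant of (x, y) with respect to (u, v):

    ∂(x,y)/∂(u,v) = | -1  -3 | = (-1)(-1) - (-3)(-3) = -8.
                   | -3  -1 |

Its absolute value is |J| = 8 (the area scaling factor).

Substituting x = -u - 3v, y = -3u - v into the integrand,

    9 → 9,

so the integral becomes

    ∬_R (9) · |J| du dv = ∫_0^3 ∫_0^1 (72) dv du.

Inner (v): 72.
Outer (u): 216.

Therefore ∬_D (9) dx dy = 216.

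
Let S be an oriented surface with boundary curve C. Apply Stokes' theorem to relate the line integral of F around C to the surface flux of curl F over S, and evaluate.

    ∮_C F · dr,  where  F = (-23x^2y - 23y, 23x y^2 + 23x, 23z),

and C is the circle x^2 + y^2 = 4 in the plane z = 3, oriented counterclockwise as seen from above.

Let S be the flat disk x^2 + y^2 ≤ 4 in the plane z = 3, with upward unit normal n̂ = ẑ. By Stokes' theorem,

    ∮_C F · dr = ∬_S (∇ × F) · n̂ dS = ∬_D (curl F)_z dA,

where D is the disk x^2 + y^2 ≤ 4.

Compute the curl of F = (-23x^2y - 23y, 23x y^2 + 23x, 23z):
    (∇ × F)_x = ∂F_z/∂y - ∂F_y/∂z = 0,
    (∇ × F)_y = ∂F_x/∂z - ∂F_z/∂x = 0,
    (∇ × F)_z = ∂F_y/∂x - ∂F_x/∂y = 23x^2 + 23y^2 + 46.

On z = 3, (curl F)_z = 23x^2 + 23y^2 + 46.

Convert to polar (x = r cos θ, y = r sin θ, dA = r dr dθ); the integrand becomes 23r^2 + 46, so

    ∬_D (curl F)_z dA = ∫_0^{2π} ∫_0^{2} (23r^2 + 46) · r dr dθ.

Inner (r from 0 to 2): 184.
Outer (θ from 0 to 2π): 368π.

Therefore ∮_C F · dr = 368π.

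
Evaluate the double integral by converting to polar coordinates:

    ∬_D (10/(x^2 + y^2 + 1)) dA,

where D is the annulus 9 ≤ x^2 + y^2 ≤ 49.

The region D is 3 ≤ r ≤ 7, 0 ≤ θ ≤ 2π in polar coordinates, where x = r cos(θ), y = r sin(θ), and dA = r dr dθ.

Under the substitution, the integrand becomes 10/(r^2 + 1), so

    ∬_D (10/(x^2 + y^2 + 1)) dA = ∫_{0}^{2π} ∫_{3}^{7} (10/(r^2 + 1)) · r dr dθ.

Inner integral (in r): ∫_{3}^{7} (10/(r^2 + 1)) · r dr = log(3125).

Outer integral (in θ): ∫_{0}^{2π} (log(3125)) dθ = 10π log(5).

Therefore ∬_D (10/(x^2 + y^2 + 1)) dA = 10π log(5).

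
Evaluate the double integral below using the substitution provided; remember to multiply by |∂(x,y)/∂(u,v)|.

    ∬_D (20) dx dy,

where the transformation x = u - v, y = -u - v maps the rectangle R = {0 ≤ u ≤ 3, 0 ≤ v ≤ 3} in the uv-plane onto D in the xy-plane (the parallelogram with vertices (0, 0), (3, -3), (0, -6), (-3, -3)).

Compute the Jacobian determinant of (x, y) with respect to (u, v):

    ∂(x,y)/∂(u,v) = | 1  -1 | = (1)(-1) - (-1)(-1) = -2.
                   | -1  -1 |

Its absolute value is |J| = 2 (the area scaling factor).

Substituting x = u - v, y = -u - v into the integrand,

    20 → 20,

so the integral becomes

    ∬_R (20) · |J| du dv = ∫_0^3 ∫_0^3 (40) dv du.

Inner (v): 120.
Outer (u): 360.

Therefore ∬_D (20) dx dy = 360.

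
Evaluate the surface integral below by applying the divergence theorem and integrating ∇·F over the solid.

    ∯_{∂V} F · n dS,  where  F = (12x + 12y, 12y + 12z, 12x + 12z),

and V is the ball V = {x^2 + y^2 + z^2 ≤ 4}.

By the divergence theorem,

    ∯_{∂V} F · n dS = ∭_V (∇ · F) dV.

Compute the divergence:
    ∇ · F = ∂F_x/∂x + ∂F_y/∂y + ∂F_z/∂z = 12 + 12 + 12 = 36.

In spherical coordinates, x = ρ sin(φ) cos(θ), y = ρ sin(φ) sin(θ), z = ρ cos(φ), dV = ρ^2 sin(φ) dρ dφ dθ, with 0 ≤ ρ ≤ 2, 0 ≤ φ ≤ π, 0 ≤ θ ≤ 2π.

The integrand, after substitution and multiplying by the volume element, becomes (36) · ρ^2 sin(φ), so

    ∭_V (∇·F) dV = ∫_0^{2π} ∫_0^{π} ∫_0^{2} (36) · ρ^2 sin(φ) dρ dφ dθ.

Inner (ρ from 0 to 2): 96sin(φ).
Middle (φ from 0 to π): 192.
Outer (θ from 0 to 2π): 384π.

Therefore ∯_{∂V} F · n dS = 384π.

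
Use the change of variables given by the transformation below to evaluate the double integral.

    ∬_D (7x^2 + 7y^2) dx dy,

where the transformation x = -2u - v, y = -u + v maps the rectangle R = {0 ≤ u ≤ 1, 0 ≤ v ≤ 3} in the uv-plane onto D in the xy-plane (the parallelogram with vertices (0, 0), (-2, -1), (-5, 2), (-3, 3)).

Compute the Jacobian determinant of (x, y) with respect to (u, v):

    ∂(x,y)/∂(u,v) = | -2  -1 | = (-2)(1) - (-1)(-1) = -3.
                   | -1  1 |

Its absolute value is |J| = 3 (the area scaling factor).

Substituting x = -2u - v, y = -u + v into the integrand,

    7x^2 + 7y^2 → 35u^2 + 14u v + 14v^2,

so the integral becomes

    ∬_R (35u^2 + 14u v + 14v^2) · |J| du dv = ∫_0^1 ∫_0^3 (105u^2 + 42u v + 42v^2) dv du.

Inner (v): 315u^2 + 189u + 378.
Outer (u): 1155/2.

Therefore ∬_D (7x^2 + 7y^2) dx dy = 1155/2.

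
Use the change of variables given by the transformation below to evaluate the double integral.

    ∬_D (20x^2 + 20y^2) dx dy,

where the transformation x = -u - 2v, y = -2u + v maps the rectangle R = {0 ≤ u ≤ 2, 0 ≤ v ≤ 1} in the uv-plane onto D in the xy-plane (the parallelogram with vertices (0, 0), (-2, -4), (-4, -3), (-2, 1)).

Compute the Jacobian determinant of (x, y) with respect to (u, v):

    ∂(x,y)/∂(u,v) = | -1  -2 | = (-1)(1) - (-2)(-2) = -5.
                   | -2  1 |

Its absolute value is |J| = 5 (the area scaling factor).

Substituting x = -u - 2v, y = -2u + v into the integrand,

    20x^2 + 20y^2 → 100u^2 + 100v^2,

so the integral becomes

    ∬_R (100u^2 + 100v^2) · |J| du dv = ∫_0^2 ∫_0^1 (500u^2 + 500v^2) dv du.

Inner (v): 500u^2 + 500/3.
Outer (u): 5000/3.

Therefore ∬_D (20x^2 + 20y^2) dx dy = 5000/3.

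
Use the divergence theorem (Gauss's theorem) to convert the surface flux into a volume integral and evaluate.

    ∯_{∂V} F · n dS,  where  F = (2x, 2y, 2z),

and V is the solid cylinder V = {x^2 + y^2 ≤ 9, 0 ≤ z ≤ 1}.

By the divergence theorem,

    ∯_{∂V} F · n dS = ∭_V (∇ · F) dV.

Compute the divergence:
    ∇ · F = ∂F_x/∂x + ∂F_y/∂y + ∂F_z/∂z = 2 + 2 + 2 = 6.

In cylindrical coordinates, x = r cos(θ), y = r sin(θ), z = z, dV = r dr dθ dz, with 0 ≤ r ≤ 3, 0 ≤ θ ≤ 2π, 0 ≤ z ≤ 1.

The integrand, after substitution and multiplying by the volume element, becomes (6) · r, so

    ∭_V (∇·F) dV = ∫_0^{2π} ∫_0^{3} ∫_0^{1} (6) · r dz dr dθ.

Inner (z from 0 to 1): 6r.
Middle (r from 0 to 3): 27.
Outer (θ from 0 to 2π): 54π.

Therefore ∯_{∂V} F · n dS = 54π.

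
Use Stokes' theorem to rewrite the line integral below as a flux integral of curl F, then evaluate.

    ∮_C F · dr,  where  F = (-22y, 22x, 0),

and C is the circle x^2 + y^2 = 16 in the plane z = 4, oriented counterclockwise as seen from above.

Let S be the flat disk x^2 + y^2 ≤ 16 in the plane z = 4, with upward unit normal n̂ = ẑ. By Stokes' theorem,

    ∮_C F · dr = ∬_S (∇ × F) · n̂ dS = ∬_D (curl F)_z dA,

where D is the disk x^2 + y^2 ≤ 16.

Compute the curl of F = (-22y, 22x, 0):
    (∇ × F)_x = ∂F_z/∂y - ∂F_y/∂z = 0,
    (∇ × F)_y = ∂F_x/∂z - ∂F_z/∂x = 0,
    (∇ × F)_z = ∂F_y/∂x - ∂F_x/∂y = 44.

On z = 4, (curl F)_z = 44.

Convert to polar (x = r cos θ, y = r sin θ, dA = r dr dθ); the integrand becomes 44, so

    ∬_D (curl F)_z dA = ∫_0^{2π} ∫_0^{4} (44) · r dr dθ.

Inner (r from 0 to 4): 352.
Outer (θ from 0 to 2π): 704π.

Therefore ∮_C F · dr = 704π.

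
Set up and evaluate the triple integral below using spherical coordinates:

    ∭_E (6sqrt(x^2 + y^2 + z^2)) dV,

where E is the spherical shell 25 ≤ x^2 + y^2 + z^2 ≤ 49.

In spherical coordinates, x = ρ sin(φ) cos(θ), y = ρ sin(φ) sin(θ), z = ρ cos(φ), and dV = ρ^2 sin(φ) dρ dφ dθ.

The integrand becomes 6ρ, so

    ∭_E (6sqrt(x^2 + y^2 + z^2)) dV = ∫_{0}^{2π} ∫_{0}^{π} ∫_{5}^{7} (6ρ) · ρ^2 sin(φ) dρ dφ dθ.

Inner (ρ): 2664sin(φ).
Middle (φ): 5328.
Outer (θ): 10656π.

Therefore the triple integral equals 10656π.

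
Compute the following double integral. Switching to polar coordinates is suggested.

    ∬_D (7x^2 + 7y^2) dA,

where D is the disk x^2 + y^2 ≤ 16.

The region D is 0 ≤ r ≤ 4, 0 ≤ θ ≤ 2π in polar coordinates, where x = r cos(θ), y = r sin(θ), and dA = r dr dθ.

Under the substitution, the integrand becomes 7r^2, so

    ∬_D (7x^2 + 7y^2) dA = ∫_{0}^{2π} ∫_{0}^{4} (7r^2) · r dr dθ.

Inner integral (in r): ∫_{0}^{4} (7r^2) · r dr = 448.

Outer integral (in θ): ∫_{0}^{2π} (448) dθ = 896π.

Therefore ∬_D (7x^2 + 7y^2) dA = 896π.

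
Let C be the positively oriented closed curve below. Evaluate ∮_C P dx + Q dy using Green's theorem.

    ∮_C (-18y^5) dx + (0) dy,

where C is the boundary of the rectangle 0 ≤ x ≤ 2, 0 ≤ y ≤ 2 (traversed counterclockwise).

Green's theorem converts the closed line integral into a double integral over the enclosed region D:

    ∮_C P dx + Q dy = ∬_D (∂Q/∂x - ∂P/∂y) dA.

Here P = -18y^5, Q = 0, so

    ∂Q/∂x = 0,    ∂P/∂y = -90y^4,
    ∂Q/∂x - ∂P/∂y = 90y^4.

D is the region 0 ≤ x ≤ 2, 0 ≤ y ≤ 2. Evaluating the double integral:

    ∬_D (90y^4) dA = ∫_0^{2} ∫_0^{2} (90y^4) dy dx.

Inner (y from 0 to 2): 576.
Outer (x from 0 to 2): 1152.

Therefore ∮_C P dx + Q dy = 1152.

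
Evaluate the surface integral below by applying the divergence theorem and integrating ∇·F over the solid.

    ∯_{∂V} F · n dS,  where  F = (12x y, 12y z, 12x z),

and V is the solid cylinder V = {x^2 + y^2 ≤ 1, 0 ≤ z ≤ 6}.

By the divergence theorem,

    ∯_{∂V} F · n dS = ∭_V (∇ · F) dV.

Compute the divergence:
    ∇ · F = ∂F_x/∂x + ∂F_y/∂y + ∂F_z/∂z = 12y + 12z + 12x = 12x + 12y + 12z.

In cylindrical coordinates, x = r cos(θ), y = r sin(θ), z = z, dV = r dr dθ dz, with 0 ≤ r ≤ 1, 0 ≤ θ ≤ 2π, 0 ≤ z ≤ 6.

The integrand, after substitution and multiplying by the volume element, becomes (12sqrt(2)r sin(θ + π/4) + 12z) · r, so

    ∭_V (∇·F) dV = ∫_0^{2π} ∫_0^{1} ∫_0^{6} (12sqrt(2)r sin(θ + π/4) + 12z) · r dz dr dθ.

Inner (z from 0 to 6): 72r (sqrt(2)r sin(θ + π/4) + 3).
Middle (r from 0 to 1): 24sqrt(2)sin(θ + π/4) + 108.
Outer (θ from 0 to 2π): 216π.

Therefore ∯_{∂V} F · n dS = 216π.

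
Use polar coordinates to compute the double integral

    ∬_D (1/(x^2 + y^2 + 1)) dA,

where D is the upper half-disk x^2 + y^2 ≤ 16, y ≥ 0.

The region D is 0 ≤ r ≤ 4, 0 ≤ θ ≤ π in polar coordinates, where x = r cos(θ), y = r sin(θ), and dA = r dr dθ.

Under the substitution, the integrand becomes 1/(r^2 + 1), so

    ∬_D (1/(x^2 + y^2 + 1)) dA = ∫_{0}^{π} ∫_{0}^{4} (1/(r^2 + 1)) · r dr dθ.

Inner integral (in r): ∫_{0}^{4} (1/(r^2 + 1)) · r dr = log(17)/2.

Outer integral (in θ): ∫_{0}^{π} (log(17)/2) dθ = π log(17)/2.

Therefore ∬_D (1/(x^2 + y^2 + 1)) dA = π log(17)/2.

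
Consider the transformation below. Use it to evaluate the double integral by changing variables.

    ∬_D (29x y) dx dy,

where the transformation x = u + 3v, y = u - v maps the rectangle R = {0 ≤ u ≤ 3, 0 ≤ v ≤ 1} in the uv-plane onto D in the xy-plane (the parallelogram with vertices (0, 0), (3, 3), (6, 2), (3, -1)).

Compute the Jacobian determinant of (x, y) with respect to (u, v):

    ∂(x,y)/∂(u,v) = | 1  3 | = (1)(-1) - (3)(1) = -4.
                   | 1  -1 |

Its absolute value is |J| = 4 (the area scaling factor).

Substituting x = u + 3v, y = u - v into the integrand,

    29x y → 29u^2 + 58u v - 87v^2,

so the integral becomes

    ∬_R (29u^2 + 58u v - 87v^2) · |J| du dv = ∫_0^3 ∫_0^1 (116u^2 + 232u v - 348v^2) dv du.

Inner (v): 116u^2 + 116u - 116.
Outer (u): 1218.

Therefore ∬_D (29x y) dx dy = 1218.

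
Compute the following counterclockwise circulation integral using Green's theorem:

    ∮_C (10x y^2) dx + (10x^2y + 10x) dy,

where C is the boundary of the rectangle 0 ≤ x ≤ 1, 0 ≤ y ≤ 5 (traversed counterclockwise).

Green's theorem converts the closed line integral into a double integral over the enclosed region D:

    ∮_C P dx + Q dy = ∬_D (∂Q/∂x - ∂P/∂y) dA.

Here P = 10x y^2, Q = 10x^2y + 10x, so

    ∂Q/∂x = 20x y + 10,    ∂P/∂y = 20x y,
    ∂Q/∂x - ∂P/∂y = 10.

D is the region 0 ≤ x ≤ 1, 0 ≤ y ≤ 5. Evaluating the double integral:

    ∬_D (10) dA = ∫_0^{1} ∫_0^{5} (10) dy dx.

Inner (y from 0 to 5): 50.
Outer (x from 0 to 1): 50.

Therefore ∮_C P dx + Q dy = 50.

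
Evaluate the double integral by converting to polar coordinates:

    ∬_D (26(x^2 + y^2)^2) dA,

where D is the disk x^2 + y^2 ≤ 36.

The region D is 0 ≤ r ≤ 6, 0 ≤ θ ≤ 2π in polar coordinates, where x = r cos(θ), y = r sin(θ), and dA = r dr dθ.

Under the substitution, the integrand becomes 26r^4, so

    ∬_D (26(x^2 + y^2)^2) dA = ∫_{0}^{2π} ∫_{0}^{6} (26r^4) · r dr dθ.

Inner integral (in r): ∫_{0}^{6} (26r^4) · r dr = 202176.

Outer integral (in θ): ∫_{0}^{2π} (202176) dθ = 404352π.

Therefore ∬_D (26(x^2 + y^2)^2) dA = 404352π.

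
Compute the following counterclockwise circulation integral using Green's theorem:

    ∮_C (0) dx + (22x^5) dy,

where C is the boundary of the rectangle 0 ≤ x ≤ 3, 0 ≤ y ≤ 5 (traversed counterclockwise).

Green's theorem converts the closed line integral into a double integral over the enclosed region D:

    ∮_C P dx + Q dy = ∬_D (∂Q/∂x - ∂P/∂y) dA.

Here P = 0, Q = 22x^5, so

    ∂Q/∂x = 110x^4,    ∂P/∂y = 0,
    ∂Q/∂x - ∂P/∂y = 110x^4.

D is the region 0 ≤ x ≤ 3, 0 ≤ y ≤ 5. Evaluating the double integral:

    ∬_D (110x^4) dA = ∫_0^{3} ∫_0^{5} (110x^4) dy dx.

Inner (y from 0 to 5): 550x^4.
Outer (x from 0 to 3): 26730.

Therefore ∮_C P dx + Q dy = 26730.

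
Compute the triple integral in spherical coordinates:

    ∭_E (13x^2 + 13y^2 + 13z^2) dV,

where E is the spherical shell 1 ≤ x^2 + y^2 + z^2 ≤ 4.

In spherical coordinates, x = ρ sin(φ) cos(θ), y = ρ sin(φ) sin(θ), z = ρ cos(φ), and dV = ρ^2 sin(φ) dρ dφ dθ.

The integrand becomes 13ρ^2, so

    ∭_E (13x^2 + 13y^2 + 13z^2) dV = ∫_{0}^{2π} ∫_{0}^{π} ∫_{1}^{2} (13ρ^2) · ρ^2 sin(φ) dρ dφ dθ.

Inner (ρ): 403sin(φ)/5.
Middle (φ): 806/5.
Outer (θ): 1612π/5.

Therefore the triple integral equals 1612π/5.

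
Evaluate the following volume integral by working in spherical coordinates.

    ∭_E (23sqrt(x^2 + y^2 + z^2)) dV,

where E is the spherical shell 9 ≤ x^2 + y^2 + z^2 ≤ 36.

In spherical coordinates, x = ρ sin(φ) cos(θ), y = ρ sin(φ) sin(θ), z = ρ cos(φ), and dV = ρ^2 sin(φ) dρ dφ dθ.

The integrand becomes 23ρ, so

    ∭_E (23sqrt(x^2 + y^2 + z^2)) dV = ∫_{0}^{2π} ∫_{0}^{π} ∫_{3}^{6} (23ρ) · ρ^2 sin(φ) dρ dφ dθ.

Inner (ρ): 27945sin(φ)/4.
Middle (φ): 27945/2.
Outer (θ): 27945π.

Therefore the triple integral equals 27945π.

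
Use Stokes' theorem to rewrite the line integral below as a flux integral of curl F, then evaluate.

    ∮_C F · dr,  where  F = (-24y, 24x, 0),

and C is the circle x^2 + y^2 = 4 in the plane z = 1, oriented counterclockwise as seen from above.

Let S be the flat disk x^2 + y^2 ≤ 4 in the plane z = 1, with upward unit normal n̂ = ẑ. By Stokes' theorem,

    ∮_C F · dr = ∬_S (∇ × F) · n̂ dS = ∬_D (curl F)_z dA,

where D is the disk x^2 + y^2 ≤ 4.

Compute the curl of F = (-24y, 24x, 0):
    (∇ × F)_x = ∂F_z/∂y - ∂F_y/∂z = 0,
    (∇ × F)_y = ∂F_x/∂z - ∂F_z/∂x = 0,
    (∇ × F)_z = ∂F_y/∂x - ∂F_x/∂y = 48.

On z = 1, (curl F)_z = 48.

Convert to polar (x = r cos θ, y = r sin θ, dA = r dr dθ); the integrand becomes 48, so

    ∬_D (curl F)_z dA = ∫_0^{2π} ∫_0^{2} (48) · r dr dθ.

Inner (r from 0 to 2): 96.
Outer (θ from 0 to 2π): 192π.

Therefore ∮_C F · dr = 192π.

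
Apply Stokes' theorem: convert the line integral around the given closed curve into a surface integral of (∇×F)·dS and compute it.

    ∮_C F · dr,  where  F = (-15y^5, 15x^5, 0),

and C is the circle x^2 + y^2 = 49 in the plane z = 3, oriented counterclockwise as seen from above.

Let S be the flat disk x^2 + y^2 ≤ 49 in the plane z = 3, with upward unit normal n̂ = ẑ. By Stokes' theorem,

    ∮_C F · dr = ∬_S (∇ × F) · n̂ dS = ∬_D (curl F)_z dA,

where D is the disk x^2 + y^2 ≤ 49.

Compute the curl of F = (-15y^5, 15x^5, 0):
    (∇ × F)_x = ∂F_z/∂y - ∂F_y/∂z = 0,
    (∇ × F)_y = ∂F_x/∂z - ∂F_z/∂x = 0,
    (∇ × F)_z = ∂F_y/∂x - ∂F_x/∂y = 75x^4 + 75y^4.

On z = 3, (curl F)_z = 75x^4 + 75y^4.

Convert to polar (x = r cos θ, y = r sin θ, dA = r dr dθ); the integrand becomes 75r^4(sin(θ)^4 + cos(θ)^4), so

    ∬_D (curl F)_z dA = ∫_0^{2π} ∫_0^{7} (75r^4(sin(θ)^4 + cos(θ)^4)) · r dr dθ.

Inner (r from 0 to 7): 2941225sin(θ)^4/2 + 2941225cos(θ)^4/2.
Outer (θ from 0 to 2π): 8823675π/4.

Therefore ∮_C F · dr = 8823675π/4.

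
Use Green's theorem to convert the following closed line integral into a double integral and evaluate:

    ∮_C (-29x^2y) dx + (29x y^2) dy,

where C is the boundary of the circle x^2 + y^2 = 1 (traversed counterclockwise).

Green's theorem converts the closed line integral into a double integral over the enclosed region D:

    ∮_C P dx + Q dy = ∬_D (∂Q/∂x - ∂P/∂y) dA.

Here P = -29x^2y, Q = 29x y^2, so

    ∂Q/∂x = 29y^2,    ∂P/∂y = -29x^2,
    ∂Q/∂x - ∂P/∂y = 29x^2 + 29y^2.

D is the region x^2 + y^2 ≤ 1. Evaluating the double integral:

In polar coordinates (x = r cos θ, y = r sin θ, dA = r dr dθ) the integrand becomes 29r^2, so

    ∬_D (29x^2 + 29y^2) dA = ∫_0^{2π} ∫_0^{1} (29r^2) · r dr dθ.

Inner (r from 0 to 1): 29/4.
Outer (θ from 0 to 2π): 29π/2.

Therefore ∮_C P dx + Q dy = 29π/2.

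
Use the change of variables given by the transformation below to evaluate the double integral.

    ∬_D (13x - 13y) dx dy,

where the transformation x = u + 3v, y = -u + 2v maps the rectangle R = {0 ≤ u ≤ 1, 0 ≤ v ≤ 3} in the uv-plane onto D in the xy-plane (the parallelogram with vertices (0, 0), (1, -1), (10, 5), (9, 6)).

Compute the Jacobian determinant of (x, y) with respect to (u, v):

    ∂(x,y)/∂(u,v) = | 1  3 | = (1)(2) - (3)(-1) = 5.
                   | -1  2 |

Its absolute value is |J| = 5 (the area scaling factor).

Substituting x = u + 3v, y = -u + 2v into the integrand,

    13x - 13y → 26u + 13v,

so the integral becomes

    ∬_R (26u + 13v) · |J| du dv = ∫_0^1 ∫_0^3 (130u + 65v) dv du.

Inner (v): 390u + 585/2.
Outer (u): 975/2.

Therefore ∬_D (13x - 13y) dx dy = 975/2.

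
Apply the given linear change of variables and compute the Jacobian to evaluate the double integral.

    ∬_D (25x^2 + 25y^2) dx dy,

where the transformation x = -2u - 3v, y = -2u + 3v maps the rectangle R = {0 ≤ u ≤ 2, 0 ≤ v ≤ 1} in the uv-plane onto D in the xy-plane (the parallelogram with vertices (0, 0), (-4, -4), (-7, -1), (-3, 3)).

Compute the Jacobian determinant of (x, y) with respect to (u, v):

    ∂(x,y)/∂(u,v) = | -2  -3 | = (-2)(3) - (-3)(-2) = -12.
                   | -2  3 |

Its absolute value is |J| = 12 (the area scaling factor).

Substituting x = -2u - 3v, y = -2u + 3v into the integrand,

    25x^2 + 25y^2 → 200u^2 + 450v^2,

so the integral becomes

    ∬_R (200u^2 + 450v^2) · |J| du dv = ∫_0^2 ∫_0^1 (2400u^2 + 5400v^2) dv du.

Inner (v): 2400u^2 + 1800.
Outer (u): 10000.

Therefore ∬_D (25x^2 + 25y^2) dx dy = 10000.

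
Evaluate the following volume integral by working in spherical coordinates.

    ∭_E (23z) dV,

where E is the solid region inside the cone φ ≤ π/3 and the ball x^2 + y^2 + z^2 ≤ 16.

In spherical coordinates, x = ρ sin(φ) cos(θ), y = ρ sin(φ) sin(θ), z = ρ cos(φ), and dV = ρ^2 sin(φ) dρ dφ dθ.

The integrand becomes 23ρ cos(φ), so

    ∭_E (23z) dV = ∫_{0}^{2π} ∫_{0}^{π/3} ∫_{0}^{4} (23ρ cos(φ)) · ρ^2 sin(φ) dρ dφ dθ.

Inner (ρ): 736sin(2φ).
Middle (φ): 552.
Outer (θ): 1104π.

Therefore the triple integral equals 1104π.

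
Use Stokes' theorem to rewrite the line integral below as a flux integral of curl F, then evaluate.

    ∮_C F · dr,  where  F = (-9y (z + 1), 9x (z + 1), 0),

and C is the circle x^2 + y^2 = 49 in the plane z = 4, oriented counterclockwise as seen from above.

Let S be the flat disk x^2 + y^2 ≤ 49 in the plane z = 4, with upward unit normal n̂ = ẑ. By Stokes' theorem,

    ∮_C F · dr = ∬_S (∇ × F) · n̂ dS = ∬_D (curl F)_z dA,

where D is the disk x^2 + y^2 ≤ 49.

Compute the curl of F = (-9y (z + 1), 9x (z + 1), 0):
    (∇ × F)_x = ∂F_z/∂y - ∂F_y/∂z = -9x,
    (∇ × F)_y = ∂F_x/∂z - ∂F_z/∂x = -9y,
    (∇ × F)_z = ∂F_y/∂x - ∂F_x/∂y = 18z + 18.

On z = 4, (curl F)_z = 90.

Convert to polar (x = r cos θ, y = r sin θ, dA = r dr dθ); the integrand becomes 90, so

    ∬_D (curl F)_z dA = ∫_0^{2π} ∫_0^{7} (90) · r dr dθ.

Inner (r from 0 to 7): 2205.
Outer (θ from 0 to 2π): 4410π.

Therefore ∮_C F · dr = 4410π.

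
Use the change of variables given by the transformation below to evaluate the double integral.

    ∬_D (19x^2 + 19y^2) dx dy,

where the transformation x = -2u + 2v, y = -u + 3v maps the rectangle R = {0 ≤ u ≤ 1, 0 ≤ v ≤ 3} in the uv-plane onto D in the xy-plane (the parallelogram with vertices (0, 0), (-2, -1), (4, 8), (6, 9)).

Compute the Jacobian determinant of (x, y) with respect to (u, v):

    ∂(x,y)/∂(u,v) = | -2  2 | = (-2)(3) - (2)(-1) = -4.
                   | -1  3 |

Its absolute value is |J| = 4 (the area scaling factor).

Substituting x = -2u + 2v, y = -u + 3v into the integrand,

    19x^2 + 19y^2 → 95u^2 - 266u v + 247v^2,

so the integral becomes

    ∬_R (95u^2 - 266u v + 247v^2) · |J| du dv = ∫_0^1 ∫_0^3 (380u^2 - 1064u v + 988v^2) dv du.

Inner (v): 1140u^2 - 4788u + 8892.
Outer (u): 6878.

Therefore ∬_D (19x^2 + 19y^2) dx dy = 6878.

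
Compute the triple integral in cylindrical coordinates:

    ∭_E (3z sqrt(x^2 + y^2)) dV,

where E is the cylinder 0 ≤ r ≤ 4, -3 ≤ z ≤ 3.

In cylindrical coordinates, x = r cos(θ), y = r sin(θ), z = z, and dV = r dr dθ dz.

The integrand becomes 3r z, so

    ∭_E (3z sqrt(x^2 + y^2)) dV = ∫_{0}^{2π} ∫_{0}^{4} ∫_{-3}^{3} (3r z) · r dz dr dθ.

Inner (z): 0.
Middle (r from 0 to 4): 0.
Outer (θ): 0.

Therefore the triple integral equals 0.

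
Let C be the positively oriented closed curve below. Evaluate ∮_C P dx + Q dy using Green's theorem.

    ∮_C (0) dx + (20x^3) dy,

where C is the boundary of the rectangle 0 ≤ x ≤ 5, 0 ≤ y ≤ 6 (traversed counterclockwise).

Green's theorem converts the closed line integral into a double integral over the enclosed region D:

    ∮_C P dx + Q dy = ∬_D (∂Q/∂x - ∂P/∂y) dA.

Here P = 0, Q = 20x^3, so

    ∂Q/∂x = 60x^2,    ∂P/∂y = 0,
    ∂Q/∂x - ∂P/∂y = 60x^2.

D is the region 0 ≤ x ≤ 5, 0 ≤ y ≤ 6. Evaluating the double integral:

    ∬_D (60x^2) dA = ∫_0^{5} ∫_0^{6} (60x^2) dy dx.

Inner (y from 0 to 6): 360x^2.
Outer (x from 0 to 5): 15000.

Therefore ∮_C P dx + Q dy = 15000.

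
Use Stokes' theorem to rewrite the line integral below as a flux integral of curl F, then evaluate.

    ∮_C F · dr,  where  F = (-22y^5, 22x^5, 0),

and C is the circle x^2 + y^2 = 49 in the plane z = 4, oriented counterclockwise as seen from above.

Let S be the flat disk x^2 + y^2 ≤ 49 in the plane z = 4, with upward unit normal n̂ = ẑ. By Stokes' theorem,

    ∮_C F · dr = ∬_S (∇ × F) · n̂ dS = ∬_D (curl F)_z dA,

where D is the disk x^2 + y^2 ≤ 49.

Compute the curl of F = (-22y^5, 22x^5, 0):
    (∇ × F)_x = ∂F_z/∂y - ∂F_y/∂z = 0,
    (∇ × F)_y = ∂F_x/∂z - ∂F_z/∂x = 0,
    (∇ × F)_z = ∂F_y/∂x - ∂F_x/∂y = 110x^4 + 110y^4.

On z = 4, (curl F)_z = 110x^4 + 110y^4.

Convert to polar (x = r cos θ, y = r sin θ, dA = r dr dθ); the integrand becomes 110r^4(sin(θ)^4 + cos(θ)^4), so

    ∬_D (curl F)_z dA = ∫_0^{2π} ∫_0^{7} (110r^4(sin(θ)^4 + cos(θ)^4)) · r dr dθ.

Inner (r from 0 to 7): 6470695sin(θ)^4/3 + 6470695cos(θ)^4/3.
Outer (θ from 0 to 2π): 6470695π/2.

Therefore ∮_C F · dr = 6470695π/2.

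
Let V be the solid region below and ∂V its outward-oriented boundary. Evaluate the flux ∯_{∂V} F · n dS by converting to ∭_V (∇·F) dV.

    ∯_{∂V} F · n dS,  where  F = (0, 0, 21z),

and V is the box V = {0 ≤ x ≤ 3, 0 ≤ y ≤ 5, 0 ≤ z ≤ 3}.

By the divergence theorem,

    ∯_{∂V} F · n dS = ∭_V (∇ · F) dV.

Compute the divergence:
    ∇ · F = ∂F_x/∂x + ∂F_y/∂y + ∂F_z/∂z = 0 + 0 + 21 = 21.

V is a rectangular box, so dV = dx dy dz with 0 ≤ x ≤ 3, 0 ≤ y ≤ 5, 0 ≤ z ≤ 3.

Integrate (21) over V as an iterated integral:

    ∭_V (∇·F) dV = ∫_0^{3} ∫_0^{5} ∫_0^{3} (21) dz dy dx.

Inner (z from 0 to 3): 63.
Middle (y from 0 to 5): 315.
Outer (x from 0 to 3): 945.

Therefore ∯_{∂V} F · n dS = 945.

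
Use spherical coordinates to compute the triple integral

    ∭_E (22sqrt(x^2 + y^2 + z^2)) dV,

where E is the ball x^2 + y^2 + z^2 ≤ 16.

In spherical coordinates, x = ρ sin(φ) cos(θ), y = ρ sin(φ) sin(θ), z = ρ cos(φ), and dV = ρ^2 sin(φ) dρ dφ dθ.

The integrand becomes 22ρ, so

    ∭_E (22sqrt(x^2 + y^2 + z^2)) dV = ∫_{0}^{2π} ∫_{0}^{π} ∫_{0}^{4} (22ρ) · ρ^2 sin(φ) dρ dφ dθ.

Inner (ρ): 1408sin(φ).
Middle (φ): 2816.
Outer (θ): 5632π.

Therefore the triple integral equals 5632π.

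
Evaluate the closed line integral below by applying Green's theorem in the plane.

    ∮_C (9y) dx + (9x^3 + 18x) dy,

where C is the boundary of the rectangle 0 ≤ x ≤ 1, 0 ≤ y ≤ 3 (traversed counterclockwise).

Green's theorem converts the closed line integral into a double integral over the enclosed region D:

    ∮_C P dx + Q dy = ∬_D (∂Q/∂x - ∂P/∂y) dA.

Here P = 9y, Q = 9x^3 + 18x, so

    ∂Q/∂x = 27x^2 + 18,    ∂P/∂y = 9,
    ∂Q/∂x - ∂P/∂y = 27x^2 + 9.

D is the region 0 ≤ x ≤ 1, 0 ≤ y ≤ 3. Evaluating the double integral:

    ∬_D (27x^2 + 9) dA = ∫_0^{1} ∫_0^{3} (27x^2 + 9) dy dx.

Inner (y from 0 to 3): 81x^2 + 27.
Outer (x from 0 to 1): 54.

Therefore ∮_C P dx + Q dy = 54.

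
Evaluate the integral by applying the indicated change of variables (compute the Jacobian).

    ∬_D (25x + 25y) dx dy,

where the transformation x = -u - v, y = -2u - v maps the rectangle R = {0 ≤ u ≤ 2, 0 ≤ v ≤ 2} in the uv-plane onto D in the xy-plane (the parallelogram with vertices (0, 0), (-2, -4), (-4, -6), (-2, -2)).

Compute the Jacobian determinant of (x, y) with respect to (u, v):

    ∂(x,y)/∂(u,v) = | -1  -1 | = (-1)(-1) - (-1)(-2) = -1.
                   | -2  -1 |

Its absolute value is |J| = 1 (the area scaling factor).

Substituting x = -u - v, y = -2u - v into the integrand,

    25x + 25y → -75u - 50v,

so the integral becomes

    ∬_R (-75u - 50v) · |J| du dv = ∫_0^2 ∫_0^2 (-75u - 50v) dv du.

Inner (v): -150u - 100.
Outer (u): -500.

Therefore ∬_D (25x + 25y) dx dy = -500.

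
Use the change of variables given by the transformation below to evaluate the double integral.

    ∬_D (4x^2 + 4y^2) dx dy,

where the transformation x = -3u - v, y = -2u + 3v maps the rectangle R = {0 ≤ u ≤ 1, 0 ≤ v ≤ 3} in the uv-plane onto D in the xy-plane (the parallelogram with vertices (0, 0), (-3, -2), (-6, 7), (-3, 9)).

Compute the Jacobian determinant of (x, y) with respect to (u, v):

    ∂(x,y)/∂(u,v) = | -3  -1 | = (-3)(3) - (-1)(-2) = -11.
                   | -2  3 |

Its absolute value is |J| = 11 (the area scaling factor).

Substituting x = -3u - v, y = -2u + 3v into the integrand,

    4x^2 + 4y^2 → 52u^2 - 24u v + 40v^2,

so the integral becomes

    ∬_R (52u^2 - 24u v + 40v^2) · |J| du dv = ∫_0^1 ∫_0^3 (572u^2 - 264u v + 440v^2) dv du.

Inner (v): 1716u^2 - 1188u + 3960.
Outer (u): 3938.

Therefore ∬_D (4x^2 + 4y^2) dx dy = 3938.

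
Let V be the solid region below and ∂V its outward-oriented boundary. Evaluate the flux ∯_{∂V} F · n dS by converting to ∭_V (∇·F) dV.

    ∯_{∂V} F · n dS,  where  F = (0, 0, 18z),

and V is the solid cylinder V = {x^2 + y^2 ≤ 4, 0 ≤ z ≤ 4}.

By the divergence theorem,

    ∯_{∂V} F · n dS = ∭_V (∇ · F) dV.

Compute the divergence:
    ∇ · F = ∂F_x/∂x + ∂F_y/∂y + ∂F_z/∂z = 0 + 0 + 18 = 18.

In cylindrical coordinates, x = r cos(θ), y = r sin(θ), z = z, dV = r dr dθ dz, with 0 ≤ r ≤ 2, 0 ≤ θ ≤ 2π, 0 ≤ z ≤ 4.

The integrand, after substitution and multiplying by the volume element, becomes (18) · r, so

    ∭_V (∇·F) dV = ∫_0^{2π} ∫_0^{2} ∫_0^{4} (18) · r dz dr dθ.

Inner (z from 0 to 4): 72r.
Middle (r from 0 to 2): 144.
Outer (θ from 0 to 2π): 288π.

Therefore ∯_{∂V} F · n dS = 288π.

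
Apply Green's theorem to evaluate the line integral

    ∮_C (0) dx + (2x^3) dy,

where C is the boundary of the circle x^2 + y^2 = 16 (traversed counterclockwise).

Green's theorem converts the closed line integral into a double integral over the enclosed region D:

    ∮_C P dx + Q dy = ∬_D (∂Q/∂x - ∂P/∂y) dA.

Here P = 0, Q = 2x^3, so

    ∂Q/∂x = 6x^2,    ∂P/∂y = 0,
    ∂Q/∂x - ∂P/∂y = 6x^2.

D is the region x^2 + y^2 ≤ 16. Evaluating the double integral:

In polar coordinates (x = r cos θ, y = r sin θ, dA = r dr dθ) the integrand becomes 6r^2cos(θ)^2, so

    ∬_D (6x^2) dA = ∫_0^{2π} ∫_0^{4} (6r^2cos(θ)^2) · r dr dθ.

Inner (r from 0 to 4): 384cos(θ)^2.
Outer (θ from 0 to 2π): 384π.

Therefore ∮_C P dx + Q dy = 384π.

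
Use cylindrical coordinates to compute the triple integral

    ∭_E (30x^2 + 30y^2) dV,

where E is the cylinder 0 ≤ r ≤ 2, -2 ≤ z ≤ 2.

In cylindrical coordinates, x = r cos(θ), y = r sin(θ), z = z, and dV = r dr dθ dz.

The integrand becomes 30r^2, so

    ∭_E (30x^2 + 30y^2) dV = ∫_{0}^{2π} ∫_{0}^{2} ∫_{-2}^{2} (30r^2) · r dz dr dθ.

Inner (z): 120r^3.
Middle (r from 0 to 2): 480.
Outer (θ): 960π.

Therefore the triple integral equals 960π.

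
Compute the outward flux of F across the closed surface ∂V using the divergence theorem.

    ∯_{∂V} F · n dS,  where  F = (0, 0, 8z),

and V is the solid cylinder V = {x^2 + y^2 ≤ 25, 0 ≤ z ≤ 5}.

By the divergence theorem,

    ∯_{∂V} F · n dS = ∭_V (∇ · F) dV.

Compute the divergence:
    ∇ · F = ∂F_x/∂x + ∂F_y/∂y + ∂F_z/∂z = 0 + 0 + 8 = 8.

In cylindrical coordinates, x = r cos(θ), y = r sin(θ), z = z, dV = r dr dθ dz, with 0 ≤ r ≤ 5, 0 ≤ θ ≤ 2π, 0 ≤ z ≤ 5.

The integrand, after substitution and multiplying by the volume element, becomes (8) · r, so

    ∭_V (∇·F) dV = ∫_0^{2π} ∫_0^{5} ∫_0^{5} (8) · r dz dr dθ.

Inner (z from 0 to 5): 40r.
Middle (r from 0 to 5): 500.
Outer (θ from 0 to 2π): 1000π.

Therefore ∯_{∂V} F · n dS = 1000π.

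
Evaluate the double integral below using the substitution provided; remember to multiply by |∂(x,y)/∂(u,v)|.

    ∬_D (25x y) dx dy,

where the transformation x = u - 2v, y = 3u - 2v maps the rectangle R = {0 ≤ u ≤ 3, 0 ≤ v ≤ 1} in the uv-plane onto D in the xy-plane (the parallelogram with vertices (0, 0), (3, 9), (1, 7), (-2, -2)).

Compute the Jacobian determinant of (x, y) with respect to (u, v):

    ∂(x,y)/∂(u,v) = | 1  -2 | = (1)(-2) - (-2)(3) = 4.
                   | 3  -2 |

Its absolute value is |J| = 4 (the area scaling factor).

Substituting x = u - 2v, y = 3u - 2v into the integrand,

    25x y → 75u^2 - 200u v + 100v^2,

so the integral becomes

    ∬_R (75u^2 - 200u v + 100v^2) · |J| du dv = ∫_0^3 ∫_0^1 (300u^2 - 800u v + 400v^2) dv du.

Inner (v): 300u^2 - 400u + 400/3.
Outer (u): 1300.

Therefore ∬_D (25x y) dx dy = 1300.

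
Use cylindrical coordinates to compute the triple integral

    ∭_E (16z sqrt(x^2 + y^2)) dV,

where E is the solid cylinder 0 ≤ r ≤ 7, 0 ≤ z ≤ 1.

In cylindrical coordinates, x = r cos(θ), y = r sin(θ), z = z, and dV = r dr dθ dz.

The integrand becomes 16r z, so

    ∭_E (16z sqrt(x^2 + y^2)) dV = ∫_{0}^{2π} ∫_{0}^{7} ∫_{0}^{1} (16r z) · r dz dr dθ.

Inner (z): 8r^2.
Middle (r from 0 to 7): 2744/3.
Outer (θ): 5488π/3.

Therefore the triple integral equals 5488π/3.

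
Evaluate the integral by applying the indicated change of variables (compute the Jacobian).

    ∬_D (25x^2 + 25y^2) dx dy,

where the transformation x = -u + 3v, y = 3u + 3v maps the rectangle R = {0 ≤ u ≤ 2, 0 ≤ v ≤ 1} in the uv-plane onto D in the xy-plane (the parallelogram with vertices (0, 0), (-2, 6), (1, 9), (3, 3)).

Compute the Jacobian determinant of (x, y) with respect to (u, v):

    ∂(x,y)/∂(u,v) = | -1  3 | = (-1)(3) - (3)(3) = -12.
                   | 3  3 |

Its absolute value is |J| = 12 (the area scaling factor).

Substituting x = -u + 3v, y = 3u + 3v into the integrand,

    25x^2 + 25y^2 → 250u^2 + 300u v + 450v^2,

so the integral becomes

    ∬_R (250u^2 + 300u v + 450v^2) · |J| du dv = ∫_0^2 ∫_0^1 (3000u^2 + 3600u v + 5400v^2) dv du.

Inner (v): 3000u^2 + 1800u + 1800.
Outer (u): 15200.

Therefore ∬_D (25x^2 + 25y^2) dx dy = 15200.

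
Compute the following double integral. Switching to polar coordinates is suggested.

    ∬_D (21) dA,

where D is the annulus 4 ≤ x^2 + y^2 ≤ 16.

The region D is 2 ≤ r ≤ 4, 0 ≤ θ ≤ 2π in polar coordinates, where x = r cos(θ), y = r sin(θ), and dA = r dr dθ.

Under the substitution, the integrand becomes 21, so

    ∬_D (21) dA = ∫_{0}^{2π} ∫_{2}^{4} (21) · r dr dθ.

Inner integral (in r): ∫_{2}^{4} (21) · r dr = 126.

Outer integral (in θ): ∫_{0}^{2π} (126) dθ = 252π.

Therefore ∬_D (21) dA = 252π.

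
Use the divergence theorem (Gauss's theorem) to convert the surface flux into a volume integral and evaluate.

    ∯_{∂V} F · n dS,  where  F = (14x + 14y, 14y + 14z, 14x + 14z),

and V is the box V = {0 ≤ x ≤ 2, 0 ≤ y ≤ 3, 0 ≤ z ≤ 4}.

By the divergence theorem,

    ∯_{∂V} F · n dS = ∭_V (∇ · F) dV.

Compute the divergence:
    ∇ · F = ∂F_x/∂x + ∂F_y/∂y + ∂F_z/∂z = 14 + 14 + 14 = 42.

V is a rectangular box, so dV = dx dy dz with 0 ≤ x ≤ 2, 0 ≤ y ≤ 3, 0 ≤ z ≤ 4.

Integrate (42) over V as an iterated integral:

    ∭_V (∇·F) dV = ∫_0^{2} ∫_0^{3} ∫_0^{4} (42) dz dy dx.

Inner (z from 0 to 4): 168.
Middle (y from 0 to 3): 504.
Outer (x from 0 to 2): 1008.

Therefore ∯_{∂V} F · n dS = 1008.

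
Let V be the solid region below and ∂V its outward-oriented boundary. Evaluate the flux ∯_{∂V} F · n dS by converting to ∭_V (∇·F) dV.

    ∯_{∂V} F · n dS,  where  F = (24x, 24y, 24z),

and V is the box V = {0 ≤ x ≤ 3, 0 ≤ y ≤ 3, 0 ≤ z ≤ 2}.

By the divergence theorem,

    ∯_{∂V} F · n dS = ∭_V (∇ · F) dV.

Compute the divergence:
    ∇ · F = ∂F_x/∂x + ∂F_y/∂y + ∂F_z/∂z = 24 + 24 + 24 = 72.

V is a rectangular box, so dV = dx dy dz with 0 ≤ x ≤ 3, 0 ≤ y ≤ 3, 0 ≤ z ≤ 2.

Integrate (72) over V as an iterated integral:

    ∭_V (∇·F) dV = ∫_0^{3} ∫_0^{3} ∫_0^{2} (72) dz dy dx.

Inner (z from 0 to 2): 144.
Middle (y from 0 to 3): 432.
Outer (x from 0 to 3): 1296.

Therefore ∯_{∂V} F · n dS = 1296.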